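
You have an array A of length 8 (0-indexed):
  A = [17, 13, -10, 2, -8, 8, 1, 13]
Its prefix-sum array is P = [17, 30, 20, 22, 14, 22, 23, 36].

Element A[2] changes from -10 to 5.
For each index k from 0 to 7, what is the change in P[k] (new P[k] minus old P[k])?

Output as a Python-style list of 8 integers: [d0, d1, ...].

Answer: [0, 0, 15, 15, 15, 15, 15, 15]

Derivation:
Element change: A[2] -10 -> 5, delta = 15
For k < 2: P[k] unchanged, delta_P[k] = 0
For k >= 2: P[k] shifts by exactly 15
Delta array: [0, 0, 15, 15, 15, 15, 15, 15]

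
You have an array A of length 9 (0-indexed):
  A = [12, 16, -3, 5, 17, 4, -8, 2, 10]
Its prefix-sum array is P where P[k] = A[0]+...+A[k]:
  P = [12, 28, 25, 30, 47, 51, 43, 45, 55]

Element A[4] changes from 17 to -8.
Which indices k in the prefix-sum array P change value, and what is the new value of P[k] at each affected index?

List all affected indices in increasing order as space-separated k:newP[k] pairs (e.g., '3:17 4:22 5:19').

P[k] = A[0] + ... + A[k]
P[k] includes A[4] iff k >= 4
Affected indices: 4, 5, ..., 8; delta = -25
  P[4]: 47 + -25 = 22
  P[5]: 51 + -25 = 26
  P[6]: 43 + -25 = 18
  P[7]: 45 + -25 = 20
  P[8]: 55 + -25 = 30

Answer: 4:22 5:26 6:18 7:20 8:30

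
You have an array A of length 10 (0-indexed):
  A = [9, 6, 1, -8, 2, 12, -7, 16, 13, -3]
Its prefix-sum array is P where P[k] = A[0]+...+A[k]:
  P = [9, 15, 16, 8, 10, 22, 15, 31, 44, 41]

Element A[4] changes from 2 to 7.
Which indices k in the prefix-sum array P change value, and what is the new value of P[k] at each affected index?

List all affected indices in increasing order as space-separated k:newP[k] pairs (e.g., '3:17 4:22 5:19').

P[k] = A[0] + ... + A[k]
P[k] includes A[4] iff k >= 4
Affected indices: 4, 5, ..., 9; delta = 5
  P[4]: 10 + 5 = 15
  P[5]: 22 + 5 = 27
  P[6]: 15 + 5 = 20
  P[7]: 31 + 5 = 36
  P[8]: 44 + 5 = 49
  P[9]: 41 + 5 = 46

Answer: 4:15 5:27 6:20 7:36 8:49 9:46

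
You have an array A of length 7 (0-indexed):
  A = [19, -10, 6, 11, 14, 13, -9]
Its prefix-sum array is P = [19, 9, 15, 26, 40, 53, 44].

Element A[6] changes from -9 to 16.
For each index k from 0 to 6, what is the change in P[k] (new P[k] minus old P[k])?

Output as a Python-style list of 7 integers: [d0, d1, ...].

Element change: A[6] -9 -> 16, delta = 25
For k < 6: P[k] unchanged, delta_P[k] = 0
For k >= 6: P[k] shifts by exactly 25
Delta array: [0, 0, 0, 0, 0, 0, 25]

Answer: [0, 0, 0, 0, 0, 0, 25]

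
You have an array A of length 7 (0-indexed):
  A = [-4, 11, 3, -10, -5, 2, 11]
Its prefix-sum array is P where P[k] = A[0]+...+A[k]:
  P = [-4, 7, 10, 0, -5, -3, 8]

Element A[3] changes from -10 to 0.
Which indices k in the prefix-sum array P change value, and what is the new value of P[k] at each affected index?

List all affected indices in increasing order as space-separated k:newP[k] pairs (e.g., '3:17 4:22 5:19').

P[k] = A[0] + ... + A[k]
P[k] includes A[3] iff k >= 3
Affected indices: 3, 4, ..., 6; delta = 10
  P[3]: 0 + 10 = 10
  P[4]: -5 + 10 = 5
  P[5]: -3 + 10 = 7
  P[6]: 8 + 10 = 18

Answer: 3:10 4:5 5:7 6:18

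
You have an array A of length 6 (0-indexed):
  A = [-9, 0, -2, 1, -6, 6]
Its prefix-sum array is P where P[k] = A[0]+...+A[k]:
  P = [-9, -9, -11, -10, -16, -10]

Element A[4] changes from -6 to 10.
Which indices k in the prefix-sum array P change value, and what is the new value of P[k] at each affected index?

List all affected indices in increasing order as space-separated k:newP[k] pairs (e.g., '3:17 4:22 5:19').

Answer: 4:0 5:6

Derivation:
P[k] = A[0] + ... + A[k]
P[k] includes A[4] iff k >= 4
Affected indices: 4, 5, ..., 5; delta = 16
  P[4]: -16 + 16 = 0
  P[5]: -10 + 16 = 6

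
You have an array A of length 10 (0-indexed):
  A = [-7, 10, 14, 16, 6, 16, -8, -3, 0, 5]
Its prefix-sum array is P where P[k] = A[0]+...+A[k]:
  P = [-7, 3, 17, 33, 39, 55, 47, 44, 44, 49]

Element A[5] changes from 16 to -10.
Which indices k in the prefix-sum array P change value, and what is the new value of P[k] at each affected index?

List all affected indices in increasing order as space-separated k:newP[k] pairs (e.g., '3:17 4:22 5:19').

P[k] = A[0] + ... + A[k]
P[k] includes A[5] iff k >= 5
Affected indices: 5, 6, ..., 9; delta = -26
  P[5]: 55 + -26 = 29
  P[6]: 47 + -26 = 21
  P[7]: 44 + -26 = 18
  P[8]: 44 + -26 = 18
  P[9]: 49 + -26 = 23

Answer: 5:29 6:21 7:18 8:18 9:23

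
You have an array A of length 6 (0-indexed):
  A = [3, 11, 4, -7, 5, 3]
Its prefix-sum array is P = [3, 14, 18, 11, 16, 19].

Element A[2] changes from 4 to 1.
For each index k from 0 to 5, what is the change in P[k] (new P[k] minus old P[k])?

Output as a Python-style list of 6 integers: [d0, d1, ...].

Element change: A[2] 4 -> 1, delta = -3
For k < 2: P[k] unchanged, delta_P[k] = 0
For k >= 2: P[k] shifts by exactly -3
Delta array: [0, 0, -3, -3, -3, -3]

Answer: [0, 0, -3, -3, -3, -3]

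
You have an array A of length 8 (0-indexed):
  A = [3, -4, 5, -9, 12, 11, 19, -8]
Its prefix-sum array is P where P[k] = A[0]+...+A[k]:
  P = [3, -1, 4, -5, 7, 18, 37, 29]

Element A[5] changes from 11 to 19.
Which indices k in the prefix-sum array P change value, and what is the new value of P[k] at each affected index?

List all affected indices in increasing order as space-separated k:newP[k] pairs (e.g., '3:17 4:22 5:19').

Answer: 5:26 6:45 7:37

Derivation:
P[k] = A[0] + ... + A[k]
P[k] includes A[5] iff k >= 5
Affected indices: 5, 6, ..., 7; delta = 8
  P[5]: 18 + 8 = 26
  P[6]: 37 + 8 = 45
  P[7]: 29 + 8 = 37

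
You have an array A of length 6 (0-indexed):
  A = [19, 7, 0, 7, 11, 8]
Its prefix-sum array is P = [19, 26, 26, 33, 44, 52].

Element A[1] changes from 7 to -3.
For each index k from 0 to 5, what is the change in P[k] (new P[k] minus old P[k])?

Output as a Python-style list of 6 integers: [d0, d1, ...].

Answer: [0, -10, -10, -10, -10, -10]

Derivation:
Element change: A[1] 7 -> -3, delta = -10
For k < 1: P[k] unchanged, delta_P[k] = 0
For k >= 1: P[k] shifts by exactly -10
Delta array: [0, -10, -10, -10, -10, -10]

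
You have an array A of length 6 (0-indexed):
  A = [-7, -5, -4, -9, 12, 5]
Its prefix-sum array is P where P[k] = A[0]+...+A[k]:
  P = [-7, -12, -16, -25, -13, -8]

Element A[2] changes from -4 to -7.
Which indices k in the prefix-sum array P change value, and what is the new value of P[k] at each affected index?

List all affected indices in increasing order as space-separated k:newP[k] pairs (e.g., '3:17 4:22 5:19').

Answer: 2:-19 3:-28 4:-16 5:-11

Derivation:
P[k] = A[0] + ... + A[k]
P[k] includes A[2] iff k >= 2
Affected indices: 2, 3, ..., 5; delta = -3
  P[2]: -16 + -3 = -19
  P[3]: -25 + -3 = -28
  P[4]: -13 + -3 = -16
  P[5]: -8 + -3 = -11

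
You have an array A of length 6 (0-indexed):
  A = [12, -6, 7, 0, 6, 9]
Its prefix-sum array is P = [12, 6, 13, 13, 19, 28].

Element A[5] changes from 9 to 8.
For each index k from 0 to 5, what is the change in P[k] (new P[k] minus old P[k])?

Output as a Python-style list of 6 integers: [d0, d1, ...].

Element change: A[5] 9 -> 8, delta = -1
For k < 5: P[k] unchanged, delta_P[k] = 0
For k >= 5: P[k] shifts by exactly -1
Delta array: [0, 0, 0, 0, 0, -1]

Answer: [0, 0, 0, 0, 0, -1]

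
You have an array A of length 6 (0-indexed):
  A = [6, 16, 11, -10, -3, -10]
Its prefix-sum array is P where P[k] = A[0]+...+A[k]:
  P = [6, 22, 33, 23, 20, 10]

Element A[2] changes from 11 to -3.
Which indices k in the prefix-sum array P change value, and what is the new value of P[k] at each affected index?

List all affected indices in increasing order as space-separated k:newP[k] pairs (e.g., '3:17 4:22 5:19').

Answer: 2:19 3:9 4:6 5:-4

Derivation:
P[k] = A[0] + ... + A[k]
P[k] includes A[2] iff k >= 2
Affected indices: 2, 3, ..., 5; delta = -14
  P[2]: 33 + -14 = 19
  P[3]: 23 + -14 = 9
  P[4]: 20 + -14 = 6
  P[5]: 10 + -14 = -4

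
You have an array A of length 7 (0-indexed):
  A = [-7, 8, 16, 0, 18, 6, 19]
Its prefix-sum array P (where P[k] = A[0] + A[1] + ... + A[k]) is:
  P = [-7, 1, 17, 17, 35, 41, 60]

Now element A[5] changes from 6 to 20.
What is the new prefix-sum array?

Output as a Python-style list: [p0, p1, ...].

Answer: [-7, 1, 17, 17, 35, 55, 74]

Derivation:
Change: A[5] 6 -> 20, delta = 14
P[k] for k < 5: unchanged (A[5] not included)
P[k] for k >= 5: shift by delta = 14
  P[0] = -7 + 0 = -7
  P[1] = 1 + 0 = 1
  P[2] = 17 + 0 = 17
  P[3] = 17 + 0 = 17
  P[4] = 35 + 0 = 35
  P[5] = 41 + 14 = 55
  P[6] = 60 + 14 = 74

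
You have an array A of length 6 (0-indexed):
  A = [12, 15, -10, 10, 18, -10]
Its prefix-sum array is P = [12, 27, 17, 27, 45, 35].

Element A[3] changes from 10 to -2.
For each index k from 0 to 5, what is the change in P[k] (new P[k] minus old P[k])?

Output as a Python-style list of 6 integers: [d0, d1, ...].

Element change: A[3] 10 -> -2, delta = -12
For k < 3: P[k] unchanged, delta_P[k] = 0
For k >= 3: P[k] shifts by exactly -12
Delta array: [0, 0, 0, -12, -12, -12]

Answer: [0, 0, 0, -12, -12, -12]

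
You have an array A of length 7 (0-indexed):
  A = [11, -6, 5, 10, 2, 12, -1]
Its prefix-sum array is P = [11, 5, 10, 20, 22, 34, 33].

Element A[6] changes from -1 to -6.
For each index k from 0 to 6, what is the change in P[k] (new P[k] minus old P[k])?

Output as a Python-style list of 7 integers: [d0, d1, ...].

Element change: A[6] -1 -> -6, delta = -5
For k < 6: P[k] unchanged, delta_P[k] = 0
For k >= 6: P[k] shifts by exactly -5
Delta array: [0, 0, 0, 0, 0, 0, -5]

Answer: [0, 0, 0, 0, 0, 0, -5]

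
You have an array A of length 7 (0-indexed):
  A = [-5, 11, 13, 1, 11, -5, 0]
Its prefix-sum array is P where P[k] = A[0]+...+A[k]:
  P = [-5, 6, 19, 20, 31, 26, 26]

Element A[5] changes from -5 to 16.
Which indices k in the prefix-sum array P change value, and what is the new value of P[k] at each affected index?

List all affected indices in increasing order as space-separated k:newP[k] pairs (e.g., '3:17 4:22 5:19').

Answer: 5:47 6:47

Derivation:
P[k] = A[0] + ... + A[k]
P[k] includes A[5] iff k >= 5
Affected indices: 5, 6, ..., 6; delta = 21
  P[5]: 26 + 21 = 47
  P[6]: 26 + 21 = 47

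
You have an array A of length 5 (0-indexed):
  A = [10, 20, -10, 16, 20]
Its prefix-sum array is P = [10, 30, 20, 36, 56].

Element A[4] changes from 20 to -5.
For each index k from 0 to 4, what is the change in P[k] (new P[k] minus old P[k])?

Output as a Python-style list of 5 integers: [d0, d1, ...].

Answer: [0, 0, 0, 0, -25]

Derivation:
Element change: A[4] 20 -> -5, delta = -25
For k < 4: P[k] unchanged, delta_P[k] = 0
For k >= 4: P[k] shifts by exactly -25
Delta array: [0, 0, 0, 0, -25]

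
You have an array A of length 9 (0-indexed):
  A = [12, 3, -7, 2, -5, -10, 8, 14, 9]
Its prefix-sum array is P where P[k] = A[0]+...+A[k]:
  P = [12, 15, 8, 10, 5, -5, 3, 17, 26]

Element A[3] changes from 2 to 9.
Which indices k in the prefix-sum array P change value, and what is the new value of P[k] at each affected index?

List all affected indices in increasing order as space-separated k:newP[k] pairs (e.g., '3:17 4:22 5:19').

P[k] = A[0] + ... + A[k]
P[k] includes A[3] iff k >= 3
Affected indices: 3, 4, ..., 8; delta = 7
  P[3]: 10 + 7 = 17
  P[4]: 5 + 7 = 12
  P[5]: -5 + 7 = 2
  P[6]: 3 + 7 = 10
  P[7]: 17 + 7 = 24
  P[8]: 26 + 7 = 33

Answer: 3:17 4:12 5:2 6:10 7:24 8:33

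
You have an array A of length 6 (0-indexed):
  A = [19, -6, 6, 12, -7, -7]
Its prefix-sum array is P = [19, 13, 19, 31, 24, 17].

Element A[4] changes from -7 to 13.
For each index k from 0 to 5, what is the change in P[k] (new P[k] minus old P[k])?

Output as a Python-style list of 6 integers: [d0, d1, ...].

Answer: [0, 0, 0, 0, 20, 20]

Derivation:
Element change: A[4] -7 -> 13, delta = 20
For k < 4: P[k] unchanged, delta_P[k] = 0
For k >= 4: P[k] shifts by exactly 20
Delta array: [0, 0, 0, 0, 20, 20]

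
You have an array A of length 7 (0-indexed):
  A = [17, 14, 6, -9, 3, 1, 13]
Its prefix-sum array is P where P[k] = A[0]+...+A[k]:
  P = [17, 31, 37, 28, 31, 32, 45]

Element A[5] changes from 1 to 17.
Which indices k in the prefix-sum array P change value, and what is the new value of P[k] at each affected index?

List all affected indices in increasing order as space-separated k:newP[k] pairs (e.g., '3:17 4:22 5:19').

P[k] = A[0] + ... + A[k]
P[k] includes A[5] iff k >= 5
Affected indices: 5, 6, ..., 6; delta = 16
  P[5]: 32 + 16 = 48
  P[6]: 45 + 16 = 61

Answer: 5:48 6:61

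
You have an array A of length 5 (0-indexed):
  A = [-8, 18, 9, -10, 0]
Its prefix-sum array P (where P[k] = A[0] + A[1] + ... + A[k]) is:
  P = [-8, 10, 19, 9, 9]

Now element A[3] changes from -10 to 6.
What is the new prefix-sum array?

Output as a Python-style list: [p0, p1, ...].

Answer: [-8, 10, 19, 25, 25]

Derivation:
Change: A[3] -10 -> 6, delta = 16
P[k] for k < 3: unchanged (A[3] not included)
P[k] for k >= 3: shift by delta = 16
  P[0] = -8 + 0 = -8
  P[1] = 10 + 0 = 10
  P[2] = 19 + 0 = 19
  P[3] = 9 + 16 = 25
  P[4] = 9 + 16 = 25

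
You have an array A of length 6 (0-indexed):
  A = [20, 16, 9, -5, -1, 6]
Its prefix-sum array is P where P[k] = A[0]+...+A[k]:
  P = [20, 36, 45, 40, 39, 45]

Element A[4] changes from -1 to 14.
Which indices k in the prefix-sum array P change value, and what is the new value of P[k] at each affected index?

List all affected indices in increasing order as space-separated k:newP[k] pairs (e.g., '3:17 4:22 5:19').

P[k] = A[0] + ... + A[k]
P[k] includes A[4] iff k >= 4
Affected indices: 4, 5, ..., 5; delta = 15
  P[4]: 39 + 15 = 54
  P[5]: 45 + 15 = 60

Answer: 4:54 5:60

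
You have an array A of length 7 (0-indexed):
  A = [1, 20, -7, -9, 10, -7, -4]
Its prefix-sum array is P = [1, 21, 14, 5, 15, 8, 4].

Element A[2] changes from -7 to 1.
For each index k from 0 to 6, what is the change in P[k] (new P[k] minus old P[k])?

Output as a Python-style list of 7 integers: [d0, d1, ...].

Answer: [0, 0, 8, 8, 8, 8, 8]

Derivation:
Element change: A[2] -7 -> 1, delta = 8
For k < 2: P[k] unchanged, delta_P[k] = 0
For k >= 2: P[k] shifts by exactly 8
Delta array: [0, 0, 8, 8, 8, 8, 8]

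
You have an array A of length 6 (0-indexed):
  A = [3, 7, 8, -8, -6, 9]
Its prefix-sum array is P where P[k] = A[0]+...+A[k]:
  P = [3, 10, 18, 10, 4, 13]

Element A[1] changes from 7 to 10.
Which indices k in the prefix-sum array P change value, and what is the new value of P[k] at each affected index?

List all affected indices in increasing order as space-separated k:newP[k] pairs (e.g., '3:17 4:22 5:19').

Answer: 1:13 2:21 3:13 4:7 5:16

Derivation:
P[k] = A[0] + ... + A[k]
P[k] includes A[1] iff k >= 1
Affected indices: 1, 2, ..., 5; delta = 3
  P[1]: 10 + 3 = 13
  P[2]: 18 + 3 = 21
  P[3]: 10 + 3 = 13
  P[4]: 4 + 3 = 7
  P[5]: 13 + 3 = 16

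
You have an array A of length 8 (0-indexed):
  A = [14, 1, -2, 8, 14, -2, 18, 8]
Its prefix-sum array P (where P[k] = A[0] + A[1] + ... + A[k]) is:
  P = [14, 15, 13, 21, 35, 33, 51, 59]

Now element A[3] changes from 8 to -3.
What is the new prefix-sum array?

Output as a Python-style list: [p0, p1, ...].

Change: A[3] 8 -> -3, delta = -11
P[k] for k < 3: unchanged (A[3] not included)
P[k] for k >= 3: shift by delta = -11
  P[0] = 14 + 0 = 14
  P[1] = 15 + 0 = 15
  P[2] = 13 + 0 = 13
  P[3] = 21 + -11 = 10
  P[4] = 35 + -11 = 24
  P[5] = 33 + -11 = 22
  P[6] = 51 + -11 = 40
  P[7] = 59 + -11 = 48

Answer: [14, 15, 13, 10, 24, 22, 40, 48]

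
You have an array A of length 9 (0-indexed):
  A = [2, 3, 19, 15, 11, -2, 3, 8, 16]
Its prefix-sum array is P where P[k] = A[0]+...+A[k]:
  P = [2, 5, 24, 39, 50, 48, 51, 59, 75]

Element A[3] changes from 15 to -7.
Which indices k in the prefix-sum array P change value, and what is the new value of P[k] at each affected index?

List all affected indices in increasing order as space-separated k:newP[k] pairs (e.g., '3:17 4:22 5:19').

P[k] = A[0] + ... + A[k]
P[k] includes A[3] iff k >= 3
Affected indices: 3, 4, ..., 8; delta = -22
  P[3]: 39 + -22 = 17
  P[4]: 50 + -22 = 28
  P[5]: 48 + -22 = 26
  P[6]: 51 + -22 = 29
  P[7]: 59 + -22 = 37
  P[8]: 75 + -22 = 53

Answer: 3:17 4:28 5:26 6:29 7:37 8:53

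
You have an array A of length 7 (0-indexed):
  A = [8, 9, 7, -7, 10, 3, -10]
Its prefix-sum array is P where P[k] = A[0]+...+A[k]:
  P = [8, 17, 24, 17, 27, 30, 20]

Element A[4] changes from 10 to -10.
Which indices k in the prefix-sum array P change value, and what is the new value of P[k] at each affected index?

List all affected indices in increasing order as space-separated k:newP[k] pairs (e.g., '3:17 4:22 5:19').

P[k] = A[0] + ... + A[k]
P[k] includes A[4] iff k >= 4
Affected indices: 4, 5, ..., 6; delta = -20
  P[4]: 27 + -20 = 7
  P[5]: 30 + -20 = 10
  P[6]: 20 + -20 = 0

Answer: 4:7 5:10 6:0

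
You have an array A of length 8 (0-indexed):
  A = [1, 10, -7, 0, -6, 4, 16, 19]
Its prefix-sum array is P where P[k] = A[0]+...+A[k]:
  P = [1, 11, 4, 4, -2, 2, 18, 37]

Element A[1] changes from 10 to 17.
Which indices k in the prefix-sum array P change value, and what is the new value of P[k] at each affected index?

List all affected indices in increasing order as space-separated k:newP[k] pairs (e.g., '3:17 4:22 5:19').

Answer: 1:18 2:11 3:11 4:5 5:9 6:25 7:44

Derivation:
P[k] = A[0] + ... + A[k]
P[k] includes A[1] iff k >= 1
Affected indices: 1, 2, ..., 7; delta = 7
  P[1]: 11 + 7 = 18
  P[2]: 4 + 7 = 11
  P[3]: 4 + 7 = 11
  P[4]: -2 + 7 = 5
  P[5]: 2 + 7 = 9
  P[6]: 18 + 7 = 25
  P[7]: 37 + 7 = 44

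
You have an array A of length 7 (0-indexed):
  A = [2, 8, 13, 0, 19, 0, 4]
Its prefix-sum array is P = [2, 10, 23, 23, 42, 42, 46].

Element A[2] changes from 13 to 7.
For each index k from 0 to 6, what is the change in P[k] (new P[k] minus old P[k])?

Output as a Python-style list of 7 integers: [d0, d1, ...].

Element change: A[2] 13 -> 7, delta = -6
For k < 2: P[k] unchanged, delta_P[k] = 0
For k >= 2: P[k] shifts by exactly -6
Delta array: [0, 0, -6, -6, -6, -6, -6]

Answer: [0, 0, -6, -6, -6, -6, -6]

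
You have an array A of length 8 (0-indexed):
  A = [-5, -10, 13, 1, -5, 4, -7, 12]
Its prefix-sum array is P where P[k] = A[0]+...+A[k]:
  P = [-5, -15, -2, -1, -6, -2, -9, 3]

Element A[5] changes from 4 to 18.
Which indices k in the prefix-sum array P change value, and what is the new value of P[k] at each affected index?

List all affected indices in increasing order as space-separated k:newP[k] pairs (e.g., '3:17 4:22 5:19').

Answer: 5:12 6:5 7:17

Derivation:
P[k] = A[0] + ... + A[k]
P[k] includes A[5] iff k >= 5
Affected indices: 5, 6, ..., 7; delta = 14
  P[5]: -2 + 14 = 12
  P[6]: -9 + 14 = 5
  P[7]: 3 + 14 = 17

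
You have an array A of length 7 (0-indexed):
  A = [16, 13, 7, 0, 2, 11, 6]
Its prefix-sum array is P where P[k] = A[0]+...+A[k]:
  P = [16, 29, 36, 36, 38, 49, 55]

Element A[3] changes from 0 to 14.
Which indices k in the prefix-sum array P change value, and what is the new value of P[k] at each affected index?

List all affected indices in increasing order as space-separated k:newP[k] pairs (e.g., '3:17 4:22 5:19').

Answer: 3:50 4:52 5:63 6:69

Derivation:
P[k] = A[0] + ... + A[k]
P[k] includes A[3] iff k >= 3
Affected indices: 3, 4, ..., 6; delta = 14
  P[3]: 36 + 14 = 50
  P[4]: 38 + 14 = 52
  P[5]: 49 + 14 = 63
  P[6]: 55 + 14 = 69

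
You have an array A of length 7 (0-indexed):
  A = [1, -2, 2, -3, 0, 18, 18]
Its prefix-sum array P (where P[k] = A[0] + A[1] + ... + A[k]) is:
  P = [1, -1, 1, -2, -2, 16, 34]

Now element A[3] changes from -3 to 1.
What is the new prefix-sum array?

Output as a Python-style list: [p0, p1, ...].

Answer: [1, -1, 1, 2, 2, 20, 38]

Derivation:
Change: A[3] -3 -> 1, delta = 4
P[k] for k < 3: unchanged (A[3] not included)
P[k] for k >= 3: shift by delta = 4
  P[0] = 1 + 0 = 1
  P[1] = -1 + 0 = -1
  P[2] = 1 + 0 = 1
  P[3] = -2 + 4 = 2
  P[4] = -2 + 4 = 2
  P[5] = 16 + 4 = 20
  P[6] = 34 + 4 = 38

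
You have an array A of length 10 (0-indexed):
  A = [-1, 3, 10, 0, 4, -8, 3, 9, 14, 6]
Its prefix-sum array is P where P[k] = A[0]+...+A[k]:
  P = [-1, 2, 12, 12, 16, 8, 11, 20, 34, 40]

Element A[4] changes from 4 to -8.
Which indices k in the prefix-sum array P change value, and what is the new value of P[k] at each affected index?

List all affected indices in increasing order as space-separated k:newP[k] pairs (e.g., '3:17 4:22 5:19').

P[k] = A[0] + ... + A[k]
P[k] includes A[4] iff k >= 4
Affected indices: 4, 5, ..., 9; delta = -12
  P[4]: 16 + -12 = 4
  P[5]: 8 + -12 = -4
  P[6]: 11 + -12 = -1
  P[7]: 20 + -12 = 8
  P[8]: 34 + -12 = 22
  P[9]: 40 + -12 = 28

Answer: 4:4 5:-4 6:-1 7:8 8:22 9:28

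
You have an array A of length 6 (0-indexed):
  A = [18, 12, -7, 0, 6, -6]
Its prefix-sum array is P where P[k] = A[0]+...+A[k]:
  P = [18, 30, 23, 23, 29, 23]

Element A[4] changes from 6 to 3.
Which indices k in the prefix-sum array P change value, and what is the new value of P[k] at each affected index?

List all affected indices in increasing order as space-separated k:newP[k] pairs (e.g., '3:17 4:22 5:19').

Answer: 4:26 5:20

Derivation:
P[k] = A[0] + ... + A[k]
P[k] includes A[4] iff k >= 4
Affected indices: 4, 5, ..., 5; delta = -3
  P[4]: 29 + -3 = 26
  P[5]: 23 + -3 = 20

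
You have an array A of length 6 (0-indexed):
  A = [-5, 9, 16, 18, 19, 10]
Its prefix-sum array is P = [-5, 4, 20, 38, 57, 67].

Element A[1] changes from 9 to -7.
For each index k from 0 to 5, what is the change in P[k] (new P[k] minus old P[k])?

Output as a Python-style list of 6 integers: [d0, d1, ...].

Answer: [0, -16, -16, -16, -16, -16]

Derivation:
Element change: A[1] 9 -> -7, delta = -16
For k < 1: P[k] unchanged, delta_P[k] = 0
For k >= 1: P[k] shifts by exactly -16
Delta array: [0, -16, -16, -16, -16, -16]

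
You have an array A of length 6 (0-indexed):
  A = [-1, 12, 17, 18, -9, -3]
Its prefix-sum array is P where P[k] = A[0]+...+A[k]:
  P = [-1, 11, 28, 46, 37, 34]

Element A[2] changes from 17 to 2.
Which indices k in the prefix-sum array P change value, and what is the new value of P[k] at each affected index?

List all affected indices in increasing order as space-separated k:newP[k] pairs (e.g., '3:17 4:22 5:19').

Answer: 2:13 3:31 4:22 5:19

Derivation:
P[k] = A[0] + ... + A[k]
P[k] includes A[2] iff k >= 2
Affected indices: 2, 3, ..., 5; delta = -15
  P[2]: 28 + -15 = 13
  P[3]: 46 + -15 = 31
  P[4]: 37 + -15 = 22
  P[5]: 34 + -15 = 19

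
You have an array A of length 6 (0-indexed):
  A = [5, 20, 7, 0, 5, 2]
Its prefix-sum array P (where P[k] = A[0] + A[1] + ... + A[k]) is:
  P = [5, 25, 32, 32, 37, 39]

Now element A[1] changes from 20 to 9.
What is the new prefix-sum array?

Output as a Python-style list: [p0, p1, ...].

Answer: [5, 14, 21, 21, 26, 28]

Derivation:
Change: A[1] 20 -> 9, delta = -11
P[k] for k < 1: unchanged (A[1] not included)
P[k] for k >= 1: shift by delta = -11
  P[0] = 5 + 0 = 5
  P[1] = 25 + -11 = 14
  P[2] = 32 + -11 = 21
  P[3] = 32 + -11 = 21
  P[4] = 37 + -11 = 26
  P[5] = 39 + -11 = 28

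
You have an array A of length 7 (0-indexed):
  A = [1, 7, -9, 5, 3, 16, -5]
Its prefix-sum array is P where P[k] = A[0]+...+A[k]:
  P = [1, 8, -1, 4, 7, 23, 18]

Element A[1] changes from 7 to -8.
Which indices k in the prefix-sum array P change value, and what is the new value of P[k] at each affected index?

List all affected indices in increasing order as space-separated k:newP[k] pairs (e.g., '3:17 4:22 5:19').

P[k] = A[0] + ... + A[k]
P[k] includes A[1] iff k >= 1
Affected indices: 1, 2, ..., 6; delta = -15
  P[1]: 8 + -15 = -7
  P[2]: -1 + -15 = -16
  P[3]: 4 + -15 = -11
  P[4]: 7 + -15 = -8
  P[5]: 23 + -15 = 8
  P[6]: 18 + -15 = 3

Answer: 1:-7 2:-16 3:-11 4:-8 5:8 6:3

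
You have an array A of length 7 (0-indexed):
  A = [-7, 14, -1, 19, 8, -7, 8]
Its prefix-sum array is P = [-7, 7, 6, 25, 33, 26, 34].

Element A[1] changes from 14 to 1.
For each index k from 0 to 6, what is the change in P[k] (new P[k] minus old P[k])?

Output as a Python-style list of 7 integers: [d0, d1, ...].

Element change: A[1] 14 -> 1, delta = -13
For k < 1: P[k] unchanged, delta_P[k] = 0
For k >= 1: P[k] shifts by exactly -13
Delta array: [0, -13, -13, -13, -13, -13, -13]

Answer: [0, -13, -13, -13, -13, -13, -13]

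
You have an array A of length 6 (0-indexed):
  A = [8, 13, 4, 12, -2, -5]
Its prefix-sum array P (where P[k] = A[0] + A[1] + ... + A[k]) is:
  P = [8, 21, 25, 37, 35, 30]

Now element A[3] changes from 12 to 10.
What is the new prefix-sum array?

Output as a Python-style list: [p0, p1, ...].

Answer: [8, 21, 25, 35, 33, 28]

Derivation:
Change: A[3] 12 -> 10, delta = -2
P[k] for k < 3: unchanged (A[3] not included)
P[k] for k >= 3: shift by delta = -2
  P[0] = 8 + 0 = 8
  P[1] = 21 + 0 = 21
  P[2] = 25 + 0 = 25
  P[3] = 37 + -2 = 35
  P[4] = 35 + -2 = 33
  P[5] = 30 + -2 = 28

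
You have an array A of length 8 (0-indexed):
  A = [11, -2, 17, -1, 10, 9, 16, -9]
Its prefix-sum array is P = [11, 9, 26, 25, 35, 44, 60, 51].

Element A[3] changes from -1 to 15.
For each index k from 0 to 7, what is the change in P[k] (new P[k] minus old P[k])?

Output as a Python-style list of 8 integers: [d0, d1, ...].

Answer: [0, 0, 0, 16, 16, 16, 16, 16]

Derivation:
Element change: A[3] -1 -> 15, delta = 16
For k < 3: P[k] unchanged, delta_P[k] = 0
For k >= 3: P[k] shifts by exactly 16
Delta array: [0, 0, 0, 16, 16, 16, 16, 16]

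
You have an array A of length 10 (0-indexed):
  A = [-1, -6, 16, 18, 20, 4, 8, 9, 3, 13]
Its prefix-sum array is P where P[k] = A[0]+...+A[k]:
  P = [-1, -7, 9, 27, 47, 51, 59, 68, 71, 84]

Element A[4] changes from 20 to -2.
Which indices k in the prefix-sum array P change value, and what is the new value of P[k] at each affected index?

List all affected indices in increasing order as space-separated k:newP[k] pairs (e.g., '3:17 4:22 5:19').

P[k] = A[0] + ... + A[k]
P[k] includes A[4] iff k >= 4
Affected indices: 4, 5, ..., 9; delta = -22
  P[4]: 47 + -22 = 25
  P[5]: 51 + -22 = 29
  P[6]: 59 + -22 = 37
  P[7]: 68 + -22 = 46
  P[8]: 71 + -22 = 49
  P[9]: 84 + -22 = 62

Answer: 4:25 5:29 6:37 7:46 8:49 9:62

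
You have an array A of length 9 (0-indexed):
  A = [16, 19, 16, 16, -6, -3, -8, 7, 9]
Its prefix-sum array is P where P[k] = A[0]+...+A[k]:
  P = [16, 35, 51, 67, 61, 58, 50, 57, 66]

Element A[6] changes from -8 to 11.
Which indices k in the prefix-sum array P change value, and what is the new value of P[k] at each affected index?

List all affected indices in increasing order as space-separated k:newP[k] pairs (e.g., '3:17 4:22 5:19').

Answer: 6:69 7:76 8:85

Derivation:
P[k] = A[0] + ... + A[k]
P[k] includes A[6] iff k >= 6
Affected indices: 6, 7, ..., 8; delta = 19
  P[6]: 50 + 19 = 69
  P[7]: 57 + 19 = 76
  P[8]: 66 + 19 = 85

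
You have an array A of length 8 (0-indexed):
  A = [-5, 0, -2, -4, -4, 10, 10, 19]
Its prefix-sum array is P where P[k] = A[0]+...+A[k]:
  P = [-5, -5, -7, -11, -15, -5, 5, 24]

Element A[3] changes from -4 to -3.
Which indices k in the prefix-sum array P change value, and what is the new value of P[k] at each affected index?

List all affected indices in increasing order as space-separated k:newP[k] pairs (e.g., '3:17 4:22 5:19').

Answer: 3:-10 4:-14 5:-4 6:6 7:25

Derivation:
P[k] = A[0] + ... + A[k]
P[k] includes A[3] iff k >= 3
Affected indices: 3, 4, ..., 7; delta = 1
  P[3]: -11 + 1 = -10
  P[4]: -15 + 1 = -14
  P[5]: -5 + 1 = -4
  P[6]: 5 + 1 = 6
  P[7]: 24 + 1 = 25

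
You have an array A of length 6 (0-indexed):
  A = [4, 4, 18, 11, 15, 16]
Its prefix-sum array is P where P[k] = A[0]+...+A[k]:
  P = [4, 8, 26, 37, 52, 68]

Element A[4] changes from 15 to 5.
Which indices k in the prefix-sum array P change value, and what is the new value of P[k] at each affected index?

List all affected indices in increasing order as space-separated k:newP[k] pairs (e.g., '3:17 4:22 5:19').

P[k] = A[0] + ... + A[k]
P[k] includes A[4] iff k >= 4
Affected indices: 4, 5, ..., 5; delta = -10
  P[4]: 52 + -10 = 42
  P[5]: 68 + -10 = 58

Answer: 4:42 5:58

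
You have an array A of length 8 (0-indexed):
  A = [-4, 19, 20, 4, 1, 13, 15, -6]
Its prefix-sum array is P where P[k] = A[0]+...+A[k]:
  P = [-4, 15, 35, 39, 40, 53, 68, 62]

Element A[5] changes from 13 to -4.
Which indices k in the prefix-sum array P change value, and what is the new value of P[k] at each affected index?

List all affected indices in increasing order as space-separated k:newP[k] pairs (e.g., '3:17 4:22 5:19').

Answer: 5:36 6:51 7:45

Derivation:
P[k] = A[0] + ... + A[k]
P[k] includes A[5] iff k >= 5
Affected indices: 5, 6, ..., 7; delta = -17
  P[5]: 53 + -17 = 36
  P[6]: 68 + -17 = 51
  P[7]: 62 + -17 = 45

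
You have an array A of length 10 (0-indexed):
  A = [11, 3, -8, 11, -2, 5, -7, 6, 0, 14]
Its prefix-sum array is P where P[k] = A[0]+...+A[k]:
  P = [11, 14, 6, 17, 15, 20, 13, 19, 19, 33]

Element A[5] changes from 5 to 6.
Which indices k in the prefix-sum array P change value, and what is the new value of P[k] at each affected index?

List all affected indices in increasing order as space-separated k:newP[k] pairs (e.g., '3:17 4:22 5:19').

Answer: 5:21 6:14 7:20 8:20 9:34

Derivation:
P[k] = A[0] + ... + A[k]
P[k] includes A[5] iff k >= 5
Affected indices: 5, 6, ..., 9; delta = 1
  P[5]: 20 + 1 = 21
  P[6]: 13 + 1 = 14
  P[7]: 19 + 1 = 20
  P[8]: 19 + 1 = 20
  P[9]: 33 + 1 = 34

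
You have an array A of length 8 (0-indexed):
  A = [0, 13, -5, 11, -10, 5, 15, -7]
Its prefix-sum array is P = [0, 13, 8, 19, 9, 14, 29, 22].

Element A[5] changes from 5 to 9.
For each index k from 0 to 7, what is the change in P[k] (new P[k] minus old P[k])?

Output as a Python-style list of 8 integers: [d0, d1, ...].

Answer: [0, 0, 0, 0, 0, 4, 4, 4]

Derivation:
Element change: A[5] 5 -> 9, delta = 4
For k < 5: P[k] unchanged, delta_P[k] = 0
For k >= 5: P[k] shifts by exactly 4
Delta array: [0, 0, 0, 0, 0, 4, 4, 4]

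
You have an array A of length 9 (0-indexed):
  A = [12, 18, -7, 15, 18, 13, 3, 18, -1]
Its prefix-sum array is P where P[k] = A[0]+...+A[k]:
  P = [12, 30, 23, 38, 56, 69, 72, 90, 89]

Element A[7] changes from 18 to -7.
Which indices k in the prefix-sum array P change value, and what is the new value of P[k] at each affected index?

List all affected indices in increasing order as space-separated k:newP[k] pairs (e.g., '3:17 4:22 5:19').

P[k] = A[0] + ... + A[k]
P[k] includes A[7] iff k >= 7
Affected indices: 7, 8, ..., 8; delta = -25
  P[7]: 90 + -25 = 65
  P[8]: 89 + -25 = 64

Answer: 7:65 8:64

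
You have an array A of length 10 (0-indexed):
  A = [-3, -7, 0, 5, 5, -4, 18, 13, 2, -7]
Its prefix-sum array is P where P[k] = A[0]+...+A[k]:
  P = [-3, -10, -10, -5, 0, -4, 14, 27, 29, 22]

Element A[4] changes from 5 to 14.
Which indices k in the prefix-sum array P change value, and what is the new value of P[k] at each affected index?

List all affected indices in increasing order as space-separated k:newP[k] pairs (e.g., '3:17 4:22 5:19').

Answer: 4:9 5:5 6:23 7:36 8:38 9:31

Derivation:
P[k] = A[0] + ... + A[k]
P[k] includes A[4] iff k >= 4
Affected indices: 4, 5, ..., 9; delta = 9
  P[4]: 0 + 9 = 9
  P[5]: -4 + 9 = 5
  P[6]: 14 + 9 = 23
  P[7]: 27 + 9 = 36
  P[8]: 29 + 9 = 38
  P[9]: 22 + 9 = 31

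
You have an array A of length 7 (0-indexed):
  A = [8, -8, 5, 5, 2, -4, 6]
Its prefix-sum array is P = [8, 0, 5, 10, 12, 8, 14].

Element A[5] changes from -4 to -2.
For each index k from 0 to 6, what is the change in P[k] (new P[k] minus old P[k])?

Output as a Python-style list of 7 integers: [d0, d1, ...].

Element change: A[5] -4 -> -2, delta = 2
For k < 5: P[k] unchanged, delta_P[k] = 0
For k >= 5: P[k] shifts by exactly 2
Delta array: [0, 0, 0, 0, 0, 2, 2]

Answer: [0, 0, 0, 0, 0, 2, 2]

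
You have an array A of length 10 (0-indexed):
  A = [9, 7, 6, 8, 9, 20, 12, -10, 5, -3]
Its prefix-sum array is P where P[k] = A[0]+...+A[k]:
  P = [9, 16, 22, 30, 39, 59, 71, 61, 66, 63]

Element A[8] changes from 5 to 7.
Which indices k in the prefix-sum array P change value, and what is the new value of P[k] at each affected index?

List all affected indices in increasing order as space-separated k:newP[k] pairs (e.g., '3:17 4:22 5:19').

Answer: 8:68 9:65

Derivation:
P[k] = A[0] + ... + A[k]
P[k] includes A[8] iff k >= 8
Affected indices: 8, 9, ..., 9; delta = 2
  P[8]: 66 + 2 = 68
  P[9]: 63 + 2 = 65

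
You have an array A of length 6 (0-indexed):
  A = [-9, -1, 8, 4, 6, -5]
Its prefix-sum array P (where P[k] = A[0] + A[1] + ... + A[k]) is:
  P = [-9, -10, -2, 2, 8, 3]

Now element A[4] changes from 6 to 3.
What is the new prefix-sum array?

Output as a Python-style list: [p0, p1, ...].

Change: A[4] 6 -> 3, delta = -3
P[k] for k < 4: unchanged (A[4] not included)
P[k] for k >= 4: shift by delta = -3
  P[0] = -9 + 0 = -9
  P[1] = -10 + 0 = -10
  P[2] = -2 + 0 = -2
  P[3] = 2 + 0 = 2
  P[4] = 8 + -3 = 5
  P[5] = 3 + -3 = 0

Answer: [-9, -10, -2, 2, 5, 0]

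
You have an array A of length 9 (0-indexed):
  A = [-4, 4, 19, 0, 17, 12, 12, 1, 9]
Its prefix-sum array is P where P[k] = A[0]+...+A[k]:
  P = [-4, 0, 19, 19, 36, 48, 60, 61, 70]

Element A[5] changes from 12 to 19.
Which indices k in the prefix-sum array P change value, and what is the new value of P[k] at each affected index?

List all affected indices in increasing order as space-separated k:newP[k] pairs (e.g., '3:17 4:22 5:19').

P[k] = A[0] + ... + A[k]
P[k] includes A[5] iff k >= 5
Affected indices: 5, 6, ..., 8; delta = 7
  P[5]: 48 + 7 = 55
  P[6]: 60 + 7 = 67
  P[7]: 61 + 7 = 68
  P[8]: 70 + 7 = 77

Answer: 5:55 6:67 7:68 8:77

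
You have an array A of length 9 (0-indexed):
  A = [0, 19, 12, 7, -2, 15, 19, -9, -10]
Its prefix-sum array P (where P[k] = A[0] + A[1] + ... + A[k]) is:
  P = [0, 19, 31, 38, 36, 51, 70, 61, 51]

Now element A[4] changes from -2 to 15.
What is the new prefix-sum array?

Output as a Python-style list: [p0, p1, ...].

Answer: [0, 19, 31, 38, 53, 68, 87, 78, 68]

Derivation:
Change: A[4] -2 -> 15, delta = 17
P[k] for k < 4: unchanged (A[4] not included)
P[k] for k >= 4: shift by delta = 17
  P[0] = 0 + 0 = 0
  P[1] = 19 + 0 = 19
  P[2] = 31 + 0 = 31
  P[3] = 38 + 0 = 38
  P[4] = 36 + 17 = 53
  P[5] = 51 + 17 = 68
  P[6] = 70 + 17 = 87
  P[7] = 61 + 17 = 78
  P[8] = 51 + 17 = 68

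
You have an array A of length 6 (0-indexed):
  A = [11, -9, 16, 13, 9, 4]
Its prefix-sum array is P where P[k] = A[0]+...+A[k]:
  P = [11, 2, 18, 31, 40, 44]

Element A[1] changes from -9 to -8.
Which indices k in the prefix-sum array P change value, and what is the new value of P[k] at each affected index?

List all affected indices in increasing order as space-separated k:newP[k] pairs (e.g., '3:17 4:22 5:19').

P[k] = A[0] + ... + A[k]
P[k] includes A[1] iff k >= 1
Affected indices: 1, 2, ..., 5; delta = 1
  P[1]: 2 + 1 = 3
  P[2]: 18 + 1 = 19
  P[3]: 31 + 1 = 32
  P[4]: 40 + 1 = 41
  P[5]: 44 + 1 = 45

Answer: 1:3 2:19 3:32 4:41 5:45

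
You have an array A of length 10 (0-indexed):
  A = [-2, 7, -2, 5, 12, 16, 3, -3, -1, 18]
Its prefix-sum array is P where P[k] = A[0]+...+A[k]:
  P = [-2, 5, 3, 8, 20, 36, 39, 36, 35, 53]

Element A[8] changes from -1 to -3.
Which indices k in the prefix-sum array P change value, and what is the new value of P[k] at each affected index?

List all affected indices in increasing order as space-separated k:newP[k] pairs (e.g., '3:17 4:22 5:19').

Answer: 8:33 9:51

Derivation:
P[k] = A[0] + ... + A[k]
P[k] includes A[8] iff k >= 8
Affected indices: 8, 9, ..., 9; delta = -2
  P[8]: 35 + -2 = 33
  P[9]: 53 + -2 = 51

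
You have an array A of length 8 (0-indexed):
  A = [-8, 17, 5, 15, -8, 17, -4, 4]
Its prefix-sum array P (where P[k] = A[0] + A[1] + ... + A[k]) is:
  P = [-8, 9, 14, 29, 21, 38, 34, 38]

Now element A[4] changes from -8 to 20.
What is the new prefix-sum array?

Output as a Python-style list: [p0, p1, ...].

Change: A[4] -8 -> 20, delta = 28
P[k] for k < 4: unchanged (A[4] not included)
P[k] for k >= 4: shift by delta = 28
  P[0] = -8 + 0 = -8
  P[1] = 9 + 0 = 9
  P[2] = 14 + 0 = 14
  P[3] = 29 + 0 = 29
  P[4] = 21 + 28 = 49
  P[5] = 38 + 28 = 66
  P[6] = 34 + 28 = 62
  P[7] = 38 + 28 = 66

Answer: [-8, 9, 14, 29, 49, 66, 62, 66]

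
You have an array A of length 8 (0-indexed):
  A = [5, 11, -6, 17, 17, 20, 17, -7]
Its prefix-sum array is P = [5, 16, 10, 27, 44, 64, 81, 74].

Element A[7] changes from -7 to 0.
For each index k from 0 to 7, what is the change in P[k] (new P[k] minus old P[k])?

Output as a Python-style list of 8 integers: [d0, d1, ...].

Answer: [0, 0, 0, 0, 0, 0, 0, 7]

Derivation:
Element change: A[7] -7 -> 0, delta = 7
For k < 7: P[k] unchanged, delta_P[k] = 0
For k >= 7: P[k] shifts by exactly 7
Delta array: [0, 0, 0, 0, 0, 0, 0, 7]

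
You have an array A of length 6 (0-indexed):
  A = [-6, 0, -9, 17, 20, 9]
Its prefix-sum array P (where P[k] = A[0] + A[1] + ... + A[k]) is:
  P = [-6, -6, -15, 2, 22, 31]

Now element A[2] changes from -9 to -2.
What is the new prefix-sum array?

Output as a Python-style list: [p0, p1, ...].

Change: A[2] -9 -> -2, delta = 7
P[k] for k < 2: unchanged (A[2] not included)
P[k] for k >= 2: shift by delta = 7
  P[0] = -6 + 0 = -6
  P[1] = -6 + 0 = -6
  P[2] = -15 + 7 = -8
  P[3] = 2 + 7 = 9
  P[4] = 22 + 7 = 29
  P[5] = 31 + 7 = 38

Answer: [-6, -6, -8, 9, 29, 38]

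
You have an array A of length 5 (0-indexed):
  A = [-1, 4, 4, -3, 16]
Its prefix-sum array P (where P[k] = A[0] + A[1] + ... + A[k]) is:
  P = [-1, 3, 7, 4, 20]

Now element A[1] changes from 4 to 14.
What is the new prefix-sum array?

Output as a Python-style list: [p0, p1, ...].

Change: A[1] 4 -> 14, delta = 10
P[k] for k < 1: unchanged (A[1] not included)
P[k] for k >= 1: shift by delta = 10
  P[0] = -1 + 0 = -1
  P[1] = 3 + 10 = 13
  P[2] = 7 + 10 = 17
  P[3] = 4 + 10 = 14
  P[4] = 20 + 10 = 30

Answer: [-1, 13, 17, 14, 30]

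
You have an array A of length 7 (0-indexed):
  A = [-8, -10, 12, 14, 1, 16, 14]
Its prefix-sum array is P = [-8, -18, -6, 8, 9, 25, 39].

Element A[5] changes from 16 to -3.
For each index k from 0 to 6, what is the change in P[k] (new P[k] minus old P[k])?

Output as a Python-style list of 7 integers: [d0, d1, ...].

Element change: A[5] 16 -> -3, delta = -19
For k < 5: P[k] unchanged, delta_P[k] = 0
For k >= 5: P[k] shifts by exactly -19
Delta array: [0, 0, 0, 0, 0, -19, -19]

Answer: [0, 0, 0, 0, 0, -19, -19]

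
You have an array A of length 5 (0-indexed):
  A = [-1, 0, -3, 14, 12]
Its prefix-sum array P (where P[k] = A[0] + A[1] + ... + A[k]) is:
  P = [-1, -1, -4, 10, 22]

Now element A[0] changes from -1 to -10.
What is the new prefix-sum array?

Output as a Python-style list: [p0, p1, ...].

Answer: [-10, -10, -13, 1, 13]

Derivation:
Change: A[0] -1 -> -10, delta = -9
P[k] for k < 0: unchanged (A[0] not included)
P[k] for k >= 0: shift by delta = -9
  P[0] = -1 + -9 = -10
  P[1] = -1 + -9 = -10
  P[2] = -4 + -9 = -13
  P[3] = 10 + -9 = 1
  P[4] = 22 + -9 = 13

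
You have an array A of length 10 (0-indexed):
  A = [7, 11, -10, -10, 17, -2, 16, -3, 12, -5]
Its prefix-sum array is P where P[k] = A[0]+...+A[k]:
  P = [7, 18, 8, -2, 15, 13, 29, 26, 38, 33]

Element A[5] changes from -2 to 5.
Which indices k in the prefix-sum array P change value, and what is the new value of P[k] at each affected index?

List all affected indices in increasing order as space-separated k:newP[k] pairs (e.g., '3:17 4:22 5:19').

Answer: 5:20 6:36 7:33 8:45 9:40

Derivation:
P[k] = A[0] + ... + A[k]
P[k] includes A[5] iff k >= 5
Affected indices: 5, 6, ..., 9; delta = 7
  P[5]: 13 + 7 = 20
  P[6]: 29 + 7 = 36
  P[7]: 26 + 7 = 33
  P[8]: 38 + 7 = 45
  P[9]: 33 + 7 = 40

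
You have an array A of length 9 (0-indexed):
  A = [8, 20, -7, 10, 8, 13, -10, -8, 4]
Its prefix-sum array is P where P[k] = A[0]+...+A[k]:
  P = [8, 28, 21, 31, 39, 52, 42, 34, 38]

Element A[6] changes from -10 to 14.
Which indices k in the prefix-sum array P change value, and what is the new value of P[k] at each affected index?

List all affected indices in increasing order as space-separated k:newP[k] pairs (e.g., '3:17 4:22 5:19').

Answer: 6:66 7:58 8:62

Derivation:
P[k] = A[0] + ... + A[k]
P[k] includes A[6] iff k >= 6
Affected indices: 6, 7, ..., 8; delta = 24
  P[6]: 42 + 24 = 66
  P[7]: 34 + 24 = 58
  P[8]: 38 + 24 = 62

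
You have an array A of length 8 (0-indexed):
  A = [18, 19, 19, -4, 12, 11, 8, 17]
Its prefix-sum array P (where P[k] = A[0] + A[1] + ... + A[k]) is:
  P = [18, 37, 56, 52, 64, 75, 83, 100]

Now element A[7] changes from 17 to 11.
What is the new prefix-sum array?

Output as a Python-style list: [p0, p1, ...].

Change: A[7] 17 -> 11, delta = -6
P[k] for k < 7: unchanged (A[7] not included)
P[k] for k >= 7: shift by delta = -6
  P[0] = 18 + 0 = 18
  P[1] = 37 + 0 = 37
  P[2] = 56 + 0 = 56
  P[3] = 52 + 0 = 52
  P[4] = 64 + 0 = 64
  P[5] = 75 + 0 = 75
  P[6] = 83 + 0 = 83
  P[7] = 100 + -6 = 94

Answer: [18, 37, 56, 52, 64, 75, 83, 94]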